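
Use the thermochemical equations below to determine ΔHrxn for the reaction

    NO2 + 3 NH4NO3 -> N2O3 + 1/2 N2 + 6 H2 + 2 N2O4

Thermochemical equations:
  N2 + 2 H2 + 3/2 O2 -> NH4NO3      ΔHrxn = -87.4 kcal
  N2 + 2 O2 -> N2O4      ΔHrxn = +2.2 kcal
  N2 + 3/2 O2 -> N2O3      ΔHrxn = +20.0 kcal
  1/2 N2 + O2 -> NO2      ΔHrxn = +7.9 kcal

equation 1 reversed and × 3: (-3)·(-87.4) = +262.2 kcal
equation 2 × 2: (2)·(+2.2) = +4.4 kcal
equation 3 as written: +20.0 kcal
equation 4 reversed: -7.9 kcal
By Hess's law, ΔHrxn = (+262.2) + (+4.4) + (+20.0) + (-7.9) = 278.7 kcal

ΔHrxn = 278.7 kcal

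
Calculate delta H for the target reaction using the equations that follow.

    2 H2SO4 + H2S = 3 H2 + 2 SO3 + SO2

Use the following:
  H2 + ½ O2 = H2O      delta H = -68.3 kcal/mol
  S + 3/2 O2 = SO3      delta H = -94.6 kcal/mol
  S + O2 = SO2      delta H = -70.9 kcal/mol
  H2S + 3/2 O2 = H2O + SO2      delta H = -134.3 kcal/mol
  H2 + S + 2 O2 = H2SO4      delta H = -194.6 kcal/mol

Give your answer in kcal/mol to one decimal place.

equation 1 reversed: +68.3 kcal/mol
equation 2 × 2: (2)·(-94.6) = -189.2 kcal/mol
equation 3: not needed.
equation 4 as written: -134.3 kcal/mol
equation 5 reversed and × 2: (-2)·(-194.6) = +389.2 kcal/mol
Since enthalpy is a state function, delta H = (-1)·(-68.3) + (2)·(-94.6) + (1)·(-134.3) + (-2)·(-194.6) = 134.0 kcal/mol

delta H = 134.0 kcal/mol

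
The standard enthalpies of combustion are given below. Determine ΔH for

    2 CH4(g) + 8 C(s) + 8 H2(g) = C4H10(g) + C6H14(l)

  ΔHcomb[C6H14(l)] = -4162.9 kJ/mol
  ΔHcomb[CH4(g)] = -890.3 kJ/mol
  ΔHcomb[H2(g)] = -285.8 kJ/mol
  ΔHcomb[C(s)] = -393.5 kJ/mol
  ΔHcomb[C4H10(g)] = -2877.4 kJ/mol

Using ΔH = Σ nΔHc°(reactants) − Σ nΔHc°(products):
= [2·(-890.3) + 8·(-393.5) + 8·(-285.8)] − [1·(-2877.4) + 1·(-4162.9)]
= -174.7 kJ/mol

ΔH = -174.7 kJ/mol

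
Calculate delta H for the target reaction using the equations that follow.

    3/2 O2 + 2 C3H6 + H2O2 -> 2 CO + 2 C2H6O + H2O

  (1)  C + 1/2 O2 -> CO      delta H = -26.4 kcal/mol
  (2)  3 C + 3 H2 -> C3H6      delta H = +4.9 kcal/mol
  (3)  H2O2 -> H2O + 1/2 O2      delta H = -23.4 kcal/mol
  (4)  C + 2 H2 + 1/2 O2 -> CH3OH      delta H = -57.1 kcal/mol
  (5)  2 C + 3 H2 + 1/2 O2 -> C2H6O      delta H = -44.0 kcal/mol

delta H = -174.0 kcal/mol

(1) × 2: (2)·(-26.4) = -52.8 kcal/mol
(2) reversed and × 2: (-2)·(+4.9) = -9.8 kcal/mol
(3) as written: -23.4 kcal/mol
(4): not needed.
(5) × 2: (2)·(-44.0) = -88.0 kcal/mol
Summing the manipulated equations, delta H = (2)·(-26.4) + (-2)·(+4.9) + (1)·(-23.4) + (2)·(-44.0) = -174.0 kcal/mol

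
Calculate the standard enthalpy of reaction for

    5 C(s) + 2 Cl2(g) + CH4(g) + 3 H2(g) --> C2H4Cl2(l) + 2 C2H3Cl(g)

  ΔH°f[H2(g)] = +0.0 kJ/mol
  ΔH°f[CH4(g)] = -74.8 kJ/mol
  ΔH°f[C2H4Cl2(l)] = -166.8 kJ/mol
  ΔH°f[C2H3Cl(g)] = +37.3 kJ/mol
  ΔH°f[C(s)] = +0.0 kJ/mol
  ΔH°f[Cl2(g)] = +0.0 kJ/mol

ΔH°rxn = -17.4 kJ/mol

ΔH°rxn = Σ nΔHf°(products) − Σ nΔHf°(reactants).
Products: 1·(-166.8) + 2·(+37.3) = -92.2
Reactants: 5·(+0.0) + 2·(+0.0) + 1·(-74.8) + 3·(+0.0) = -74.8
ΔH°rxn = (-92.2) − (-74.8) = -17.4 kJ/mol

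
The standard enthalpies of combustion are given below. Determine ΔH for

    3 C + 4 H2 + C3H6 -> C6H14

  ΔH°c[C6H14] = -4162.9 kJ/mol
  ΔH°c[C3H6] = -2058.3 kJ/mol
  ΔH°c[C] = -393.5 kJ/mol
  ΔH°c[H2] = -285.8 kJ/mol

Using ΔH = Σ nΔHc°(reactants) − Σ nΔHc°(products):
= [3·(-393.5) + 4·(-285.8) + 1·(-2058.3)] − [1·(-4162.9)]
= -219.1 kJ/mol

ΔH = -219.1 kJ/mol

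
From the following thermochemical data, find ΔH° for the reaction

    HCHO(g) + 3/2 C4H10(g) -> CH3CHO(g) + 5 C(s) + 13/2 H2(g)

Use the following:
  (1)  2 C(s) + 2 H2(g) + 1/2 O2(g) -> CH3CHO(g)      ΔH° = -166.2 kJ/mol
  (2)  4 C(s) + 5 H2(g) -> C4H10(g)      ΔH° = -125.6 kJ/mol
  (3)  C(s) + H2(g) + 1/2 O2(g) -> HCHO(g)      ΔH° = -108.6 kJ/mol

ΔH° = 130.8 kJ/mol

(1) as written (CH3CHO(g) already on the product side): -166.2 kJ/mol
(2) reversed and × 3/2 (C4H10(g) must end up as a reactant; ×3/2 to match 3/2 C4H10(g) in the target): (-3/2)·(-125.6) = +188.4 kJ/mol
(3) reversed (reverse to put HCHO(g) on the reactant side): +108.6 kJ/mol
Combining the equations, ΔH° = (-166.2) + (+188.4) + (+108.6) = 130.8 kJ/mol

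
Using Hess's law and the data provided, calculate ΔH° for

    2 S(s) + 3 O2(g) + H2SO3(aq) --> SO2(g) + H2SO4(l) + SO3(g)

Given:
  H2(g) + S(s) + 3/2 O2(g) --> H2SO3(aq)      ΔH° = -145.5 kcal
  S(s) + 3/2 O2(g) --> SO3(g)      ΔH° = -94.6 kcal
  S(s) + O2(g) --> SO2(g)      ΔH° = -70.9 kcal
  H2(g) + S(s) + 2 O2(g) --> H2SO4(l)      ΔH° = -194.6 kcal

ΔH° = -214.6 kcal

equation 1 reversed (reverse to put H2SO3(aq) on the reactant side): +145.5 kcal
equation 2 as written (SO3(g) already on the product side): -94.6 kcal
equation 3 as written (SO2(g) already on the product side): -70.9 kcal
equation 4 as written (H2SO4(l) already on the product side): -194.6 kcal
By Hess's law, ΔH° = (+145.5) + (-94.6) + (-70.9) + (-194.6) = -214.6 kcal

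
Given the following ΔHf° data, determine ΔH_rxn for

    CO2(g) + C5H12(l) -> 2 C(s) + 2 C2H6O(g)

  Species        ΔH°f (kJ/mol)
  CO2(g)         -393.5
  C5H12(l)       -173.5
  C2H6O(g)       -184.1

ΔH_rxn = 198.8 kJ/mol

Products: 2·(+0.0) + 2·(-184.1) = -368.2
Reactants: 1·(-393.5) + 1·(-173.5) = -567.0
ΔH_rxn = (-368.2) − (-567.0) = 198.8 kJ/mol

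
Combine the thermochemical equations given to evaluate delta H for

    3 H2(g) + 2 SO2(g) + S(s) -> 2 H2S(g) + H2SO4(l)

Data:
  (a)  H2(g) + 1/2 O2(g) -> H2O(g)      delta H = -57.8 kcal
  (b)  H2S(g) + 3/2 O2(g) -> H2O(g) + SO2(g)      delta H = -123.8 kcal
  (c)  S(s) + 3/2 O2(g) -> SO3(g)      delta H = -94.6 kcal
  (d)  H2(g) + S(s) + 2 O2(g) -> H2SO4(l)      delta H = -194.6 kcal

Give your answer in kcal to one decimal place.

delta H = -62.6 kcal

(a) × 2: (2)·(-57.8) = -115.6 kcal
(b) reversed and × 2: (-2)·(-123.8) = +247.6 kcal
(c): not needed.
(d) as written: -194.6 kcal
delta H = (2)·(-57.8) + (-2)·(-123.8) + (1)·(-194.6) = -62.6 kcal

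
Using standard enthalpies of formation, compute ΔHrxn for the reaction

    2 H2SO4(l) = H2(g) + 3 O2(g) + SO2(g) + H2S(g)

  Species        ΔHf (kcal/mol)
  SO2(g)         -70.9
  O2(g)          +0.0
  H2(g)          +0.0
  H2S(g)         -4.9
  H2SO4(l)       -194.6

ΔH°rxn = Σ nΔHf°(products) − Σ nΔHf°(reactants).
Products: 1·(+0.0) + 3·(+0.0) + 1·(-70.9) + 1·(-4.9) = -75.8
Reactants: 2·(-194.6) = -389.2
ΔHrxn = (-75.8) − (-389.2) = 313.4 kcal/mol

ΔHrxn = 313.4 kcal/mol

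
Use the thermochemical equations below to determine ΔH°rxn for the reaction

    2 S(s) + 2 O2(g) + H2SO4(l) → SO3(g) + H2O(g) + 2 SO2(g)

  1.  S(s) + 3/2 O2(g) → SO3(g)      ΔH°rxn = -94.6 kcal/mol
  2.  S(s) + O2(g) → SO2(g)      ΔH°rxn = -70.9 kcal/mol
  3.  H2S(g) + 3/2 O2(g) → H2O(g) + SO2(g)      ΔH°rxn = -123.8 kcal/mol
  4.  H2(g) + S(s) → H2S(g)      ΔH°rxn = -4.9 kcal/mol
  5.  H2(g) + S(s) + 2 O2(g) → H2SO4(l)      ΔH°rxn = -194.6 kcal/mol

eq. 1 as written (SO3(g) already on the product side): -94.6 kcal/mol
eq. 2 as written: -70.9 kcal/mol
eq. 3 as written (H2O(g) already on the product side): -123.8 kcal/mol
eq. 4 as written: -4.9 kcal/mol
eq. 5 reversed (H2SO4(l) must end up as a reactant): +194.6 kcal/mol
ΔH°rxn = (1)·(-94.6) + (1)·(-70.9) + (1)·(-123.8) + (1)·(-4.9) + (-1)·(-194.6) = -99.6 kcal/mol

ΔH°rxn = -99.6 kcal/mol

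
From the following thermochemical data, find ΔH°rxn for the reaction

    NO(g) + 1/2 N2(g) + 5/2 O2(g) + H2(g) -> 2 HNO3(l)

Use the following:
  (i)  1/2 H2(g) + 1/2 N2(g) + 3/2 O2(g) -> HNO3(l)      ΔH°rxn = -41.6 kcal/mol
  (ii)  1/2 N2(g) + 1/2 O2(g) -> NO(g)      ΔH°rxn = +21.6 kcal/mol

(i) × 2 (scale by 2 for the 2 HNO3(l)): (2)·(-41.6) = -83.2 kcal/mol
(ii) reversed (reverse to put NO(g) on the reactant side): -21.6 kcal/mol
Since enthalpy is a state function, ΔH°rxn = (-83.2) + (-21.6) = -104.8 kcal/mol

ΔH°rxn = -104.8 kcal/mol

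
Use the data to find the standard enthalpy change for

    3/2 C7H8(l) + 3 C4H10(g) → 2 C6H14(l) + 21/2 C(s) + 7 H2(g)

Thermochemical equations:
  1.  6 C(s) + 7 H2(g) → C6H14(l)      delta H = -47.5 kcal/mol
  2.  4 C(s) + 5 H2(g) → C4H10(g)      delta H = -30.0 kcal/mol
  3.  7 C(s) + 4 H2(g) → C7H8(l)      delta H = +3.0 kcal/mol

delta H = -9.5 kcal/mol

eq. 1 × 2: (2)·(-47.5) = -95.0 kcal/mol
eq. 2 reversed and × 3: (-3)·(-30.0) = +90.0 kcal/mol
eq. 3 reversed and × 3/2: (-3/2)·(+3.0) = -4.5 kcal/mol
delta H = (2)·(-47.5) + (-3)·(-30.0) + (-3/2)·(+3.0) = -9.5 kcal/mol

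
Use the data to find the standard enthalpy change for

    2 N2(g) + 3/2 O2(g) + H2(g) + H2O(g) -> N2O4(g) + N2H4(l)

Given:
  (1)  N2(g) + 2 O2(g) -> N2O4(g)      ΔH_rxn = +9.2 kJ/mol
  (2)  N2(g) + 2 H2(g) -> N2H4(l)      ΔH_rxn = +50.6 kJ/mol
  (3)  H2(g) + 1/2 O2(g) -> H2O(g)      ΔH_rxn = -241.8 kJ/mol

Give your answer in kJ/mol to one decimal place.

(1) as written (N2O4(g) already on the product side): +9.2 kJ/mol
(2) as written (N2H4(l) already on the product side): +50.6 kJ/mol
(3) reversed (reverse to put H2O(g) on the reactant side): +241.8 kJ/mol
By Hess's law, ΔH_rxn = (1)·(+9.2) + (1)·(+50.6) + (-1)·(-241.8) = 301.6 kJ/mol

ΔH_rxn = 301.6 kJ/mol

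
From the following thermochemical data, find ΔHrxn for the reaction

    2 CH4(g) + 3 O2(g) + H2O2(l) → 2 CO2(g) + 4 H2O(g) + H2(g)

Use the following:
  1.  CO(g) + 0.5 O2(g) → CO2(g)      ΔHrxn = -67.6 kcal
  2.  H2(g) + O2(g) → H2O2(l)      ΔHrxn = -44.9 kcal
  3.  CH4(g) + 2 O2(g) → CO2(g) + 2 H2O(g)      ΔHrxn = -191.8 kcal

ΔHrxn = -338.7 kcal

eq. 1: not needed.
eq. 2 reversed: +44.9 kcal
eq. 3 × 2: (2)·(-191.8) = -383.6 kcal
ΔHrxn = (-1)·(-44.9) + (2)·(-191.8) = -338.7 kcal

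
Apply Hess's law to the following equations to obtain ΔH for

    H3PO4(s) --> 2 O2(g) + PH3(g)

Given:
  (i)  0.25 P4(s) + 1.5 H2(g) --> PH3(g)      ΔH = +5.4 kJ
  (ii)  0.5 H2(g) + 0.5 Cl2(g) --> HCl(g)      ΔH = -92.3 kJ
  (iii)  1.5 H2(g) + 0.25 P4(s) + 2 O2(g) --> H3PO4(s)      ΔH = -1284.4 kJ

(i) as written (PH3(g) already on the product side): +5.4 kJ
(ii): not needed (Cl2(g) appears nowhere else).
(iii) reversed (reverse to put H3PO4(s) on the reactant side): +1284.4 kJ
ΔH = (+5.4) + (+1284.4) = 1289.8 kJ

ΔH = 1289.8 kJ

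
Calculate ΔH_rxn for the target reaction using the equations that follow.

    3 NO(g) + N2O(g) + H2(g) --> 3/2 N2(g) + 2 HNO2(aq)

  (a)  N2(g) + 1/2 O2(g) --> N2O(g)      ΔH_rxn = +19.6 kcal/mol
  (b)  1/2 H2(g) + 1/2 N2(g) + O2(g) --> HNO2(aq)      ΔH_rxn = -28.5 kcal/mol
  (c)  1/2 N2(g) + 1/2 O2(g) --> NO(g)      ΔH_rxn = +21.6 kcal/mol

(a) reversed: -19.6 kcal/mol
(b) × 2: (2)·(-28.5) = -57.0 kcal/mol
(c) reversed and × 3: (-3)·(+21.6) = -64.8 kcal/mol
Combining the equations, ΔH_rxn = (-19.6) + (-57.0) + (-64.8) = -141.4 kcal/mol

ΔH_rxn = -141.4 kcal/mol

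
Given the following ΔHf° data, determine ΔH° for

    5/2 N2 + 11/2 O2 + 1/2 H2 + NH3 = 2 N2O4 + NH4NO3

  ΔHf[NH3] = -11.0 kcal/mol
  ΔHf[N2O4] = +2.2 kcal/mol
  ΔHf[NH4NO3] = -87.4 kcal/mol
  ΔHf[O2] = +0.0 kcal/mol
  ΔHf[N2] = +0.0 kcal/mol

ΔH° = -72.0 kcal/mol

Products: 2·(+2.2) + 1·(-87.4) = -83.0
Reactants: 5/2·(+0.0) + 11/2·(+0.0) + 1/2·(+0.0) + 1·(-11.0) = -11.0
ΔH° = (-83.0) − (-11.0) = -72.0 kcal/mol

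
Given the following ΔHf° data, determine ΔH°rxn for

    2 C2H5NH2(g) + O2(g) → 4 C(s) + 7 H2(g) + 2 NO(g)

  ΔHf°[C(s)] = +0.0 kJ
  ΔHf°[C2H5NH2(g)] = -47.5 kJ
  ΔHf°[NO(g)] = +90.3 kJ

ΔH°rxn = 275.6 kJ

ΔH°rxn = Σ nΔHf°(products) − Σ nΔHf°(reactants).
Products: 4·(+0.0) + 7·(+0.0) + 2·(+90.3) = +180.6
Reactants: 2·(-47.5) + 1·(+0.0) = -95.0
ΔH°rxn = (+180.6) − (-95.0) = 275.6 kJ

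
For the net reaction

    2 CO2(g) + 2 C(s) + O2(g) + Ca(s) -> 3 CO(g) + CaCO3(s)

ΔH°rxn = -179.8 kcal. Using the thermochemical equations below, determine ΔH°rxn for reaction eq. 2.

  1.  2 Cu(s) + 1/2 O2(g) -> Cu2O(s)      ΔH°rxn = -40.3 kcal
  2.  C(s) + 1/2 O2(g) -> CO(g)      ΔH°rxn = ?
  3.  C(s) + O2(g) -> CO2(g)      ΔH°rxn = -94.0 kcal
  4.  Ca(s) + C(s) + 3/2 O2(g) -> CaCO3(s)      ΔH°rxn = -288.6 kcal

ΔH°rxn = -26.4 kcal

eq. 1: not needed.
eq. 2 × 3: contributes 3·x
eq. 3 reversed and × 2: (-2)·(-94.0) = +188.0 kcal
eq. 4 as written: -288.6 kcal
-179.8 = (+188.0) + (-288.6) + 3·x
x = (-179.8 − (-100.6)) / (3) = -26.4 kcal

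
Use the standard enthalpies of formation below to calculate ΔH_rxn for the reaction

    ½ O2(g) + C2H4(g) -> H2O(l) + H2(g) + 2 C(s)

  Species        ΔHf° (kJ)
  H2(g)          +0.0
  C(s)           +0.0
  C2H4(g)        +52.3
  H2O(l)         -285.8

Products: 1·(-285.8) + 1·(+0.0) + 2·(+0.0) = -285.8
Reactants: 1/2·(+0.0) + 1·(+52.3) = +52.3
ΔH_rxn = (-285.8) − (+52.3) = -338.1 kJ

ΔH_rxn = -338.1 kJ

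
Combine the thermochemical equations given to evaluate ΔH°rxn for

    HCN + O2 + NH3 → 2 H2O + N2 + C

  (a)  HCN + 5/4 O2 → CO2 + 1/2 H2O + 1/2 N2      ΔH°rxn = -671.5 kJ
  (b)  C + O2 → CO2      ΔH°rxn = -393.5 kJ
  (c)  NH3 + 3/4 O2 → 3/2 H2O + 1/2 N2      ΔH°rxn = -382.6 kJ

(a) as written: -671.5 kJ
(b) reversed: +393.5 kJ
(c) as written: -382.6 kJ
ΔH°rxn = (1)·(-671.5) + (-1)·(-393.5) + (1)·(-382.6) = -660.6 kJ

ΔH°rxn = -660.6 kJ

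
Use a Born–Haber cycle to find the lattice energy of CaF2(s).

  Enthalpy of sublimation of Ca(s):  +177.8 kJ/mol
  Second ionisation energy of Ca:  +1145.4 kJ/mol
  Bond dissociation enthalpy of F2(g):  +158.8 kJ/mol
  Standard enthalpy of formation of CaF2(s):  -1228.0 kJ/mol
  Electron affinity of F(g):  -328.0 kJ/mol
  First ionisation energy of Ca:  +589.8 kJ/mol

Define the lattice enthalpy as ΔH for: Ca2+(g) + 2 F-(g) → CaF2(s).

U = -2643.8 kJ/mol

ΔHf° = 1·ΔHsub + 1·(ΣIE) + 1·D(F2) + 2·EA + U
-1228.0 = 1·(+177.8) + 1·(+1735.2) + 1·(+158.8) + 2·(-328.0) + U
U = -1228.0 − (+1415.8) = -2643.8 kJ/mol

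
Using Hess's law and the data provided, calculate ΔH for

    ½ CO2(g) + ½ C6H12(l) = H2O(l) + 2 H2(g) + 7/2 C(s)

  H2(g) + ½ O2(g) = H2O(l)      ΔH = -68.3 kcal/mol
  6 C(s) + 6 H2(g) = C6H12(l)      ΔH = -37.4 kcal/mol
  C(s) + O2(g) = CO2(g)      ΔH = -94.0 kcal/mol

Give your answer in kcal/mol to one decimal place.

ΔH = -2.6 kcal/mol

equation 1 as written (H2O(l) already on the product side): -68.3 kcal/mol
equation 2 reversed and × 1/2 (reverse to put C6H12(l) on the reactant side; ×1/2 to match 1/2 C6H12(l) in the target): (-1/2)·(-37.4) = +18.7 kcal/mol
equation 3 reversed and × 1/2 (reverse to put CO2(g) on the reactant side; scale by 1/2 for the 1/2 CO2(g)): (-1/2)·(-94.0) = +47.0 kcal/mol
Since enthalpy is a state function, ΔH = (1)·(-68.3) + (-1/2)·(-37.4) + (-1/2)·(-94.0) = -2.6 kcal/mol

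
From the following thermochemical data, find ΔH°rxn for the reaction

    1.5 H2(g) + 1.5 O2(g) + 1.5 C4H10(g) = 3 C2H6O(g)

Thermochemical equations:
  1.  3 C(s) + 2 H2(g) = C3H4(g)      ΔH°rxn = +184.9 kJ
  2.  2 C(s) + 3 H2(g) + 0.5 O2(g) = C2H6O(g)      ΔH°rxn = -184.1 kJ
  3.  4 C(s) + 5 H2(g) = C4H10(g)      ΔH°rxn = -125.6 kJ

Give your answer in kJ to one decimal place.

eq. 1: not needed.
eq. 2 × 3: (3)·(-184.1) = -552.3 kJ
eq. 3 reversed and × 3/2: (-3/2)·(-125.6) = +188.4 kJ
Combining the equations, ΔH°rxn = (-552.3) + (+188.4) = -363.9 kJ

ΔH°rxn = -363.9 kJ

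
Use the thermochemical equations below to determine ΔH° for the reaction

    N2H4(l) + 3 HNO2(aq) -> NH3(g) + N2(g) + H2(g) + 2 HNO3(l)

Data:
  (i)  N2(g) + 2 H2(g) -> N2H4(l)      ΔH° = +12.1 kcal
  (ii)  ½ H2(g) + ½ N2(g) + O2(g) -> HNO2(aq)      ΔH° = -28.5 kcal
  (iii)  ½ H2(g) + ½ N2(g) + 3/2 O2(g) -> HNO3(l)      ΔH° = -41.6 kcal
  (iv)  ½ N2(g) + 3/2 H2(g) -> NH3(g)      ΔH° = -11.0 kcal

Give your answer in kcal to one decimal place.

(i) reversed: -12.1 kcal
(ii) reversed and × 3: (-3)·(-28.5) = +85.5 kcal
(iii) × 2: (2)·(-41.6) = -83.2 kcal
(iv) as written: -11.0 kcal
ΔH° = (-12.1) + (+85.5) + (-83.2) + (-11.0) = -20.8 kcal

ΔH° = -20.8 kcal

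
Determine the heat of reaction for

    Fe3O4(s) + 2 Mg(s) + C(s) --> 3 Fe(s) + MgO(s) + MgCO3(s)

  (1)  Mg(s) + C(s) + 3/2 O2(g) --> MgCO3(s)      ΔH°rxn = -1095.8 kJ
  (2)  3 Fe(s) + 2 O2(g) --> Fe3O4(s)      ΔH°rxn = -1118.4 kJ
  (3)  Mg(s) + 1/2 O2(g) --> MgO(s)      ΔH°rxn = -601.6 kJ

ΔH°rxn = -579.0 kJ

(1) as written (MgCO3(s) already on the product side): -1095.8 kJ
(2) reversed (reverse to put Fe3O4(s) on the reactant side): +1118.4 kJ
(3) as written (MgO(s) already on the product side): -601.6 kJ
ΔH°rxn = (1)·(-1095.8) + (-1)·(-1118.4) + (1)·(-601.6) = -579.0 kJ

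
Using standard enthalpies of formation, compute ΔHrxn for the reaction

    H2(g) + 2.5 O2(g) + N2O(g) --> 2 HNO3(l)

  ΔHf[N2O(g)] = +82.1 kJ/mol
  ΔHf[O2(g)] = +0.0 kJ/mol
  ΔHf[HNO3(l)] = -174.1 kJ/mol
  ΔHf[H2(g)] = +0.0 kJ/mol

ΔHrxn = -430.3 kJ/mol

ΔH°rxn = Σ nΔHf°(products) − Σ nΔHf°(reactants).
Products: 2·(-174.1) = -348.2
Reactants: 1·(+0.0) + 5/2·(+0.0) + 1·(+82.1) = +82.1
ΔHrxn = (-348.2) − (+82.1) = -430.3 kJ/mol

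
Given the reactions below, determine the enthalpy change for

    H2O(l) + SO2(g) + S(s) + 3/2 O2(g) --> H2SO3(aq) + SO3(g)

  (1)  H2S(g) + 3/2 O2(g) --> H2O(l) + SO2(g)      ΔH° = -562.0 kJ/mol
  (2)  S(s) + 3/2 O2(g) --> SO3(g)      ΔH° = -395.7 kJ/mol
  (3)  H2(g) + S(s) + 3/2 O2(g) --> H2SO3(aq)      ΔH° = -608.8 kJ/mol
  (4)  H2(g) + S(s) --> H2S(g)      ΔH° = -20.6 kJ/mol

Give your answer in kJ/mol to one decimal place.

ΔH° = -421.9 kJ/mol

(1) reversed: +562.0 kJ/mol
(2) as written: -395.7 kJ/mol
(3) as written: -608.8 kJ/mol
(4) reversed: +20.6 kJ/mol
ΔH° = (+562.0) + (-395.7) + (-608.8) + (+20.6) = -421.9 kJ/mol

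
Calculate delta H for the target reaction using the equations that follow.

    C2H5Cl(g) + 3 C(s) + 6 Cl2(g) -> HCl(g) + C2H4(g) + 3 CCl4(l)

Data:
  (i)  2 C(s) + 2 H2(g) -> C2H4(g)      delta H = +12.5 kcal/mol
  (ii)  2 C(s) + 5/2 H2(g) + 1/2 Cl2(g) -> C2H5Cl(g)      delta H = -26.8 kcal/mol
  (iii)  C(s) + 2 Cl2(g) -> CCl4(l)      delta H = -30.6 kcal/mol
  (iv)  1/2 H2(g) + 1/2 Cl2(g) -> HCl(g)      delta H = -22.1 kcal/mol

delta H = -74.6 kcal/mol

(i) as written (C2H4(g) already on the product side): +12.5 kcal/mol
(ii) reversed (reverse to put C2H5Cl(g) on the reactant side): +26.8 kcal/mol
(iii) × 3 (×3 to match 3 CCl4(l) in the target): (3)·(-30.6) = -91.8 kcal/mol
(iv) as written (HCl(g) already on the product side): -22.1 kcal/mol
delta H = (+12.5) + (+26.8) + (-91.8) + (-22.1) = -74.6 kcal/mol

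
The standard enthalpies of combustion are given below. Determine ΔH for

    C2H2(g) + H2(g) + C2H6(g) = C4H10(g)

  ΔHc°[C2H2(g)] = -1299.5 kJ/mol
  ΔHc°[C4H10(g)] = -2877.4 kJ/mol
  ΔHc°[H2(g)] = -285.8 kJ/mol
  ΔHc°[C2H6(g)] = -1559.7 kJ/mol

ΔH = -267.6 kJ/mol

With combustion enthalpies, reactants minus products:
= [1·(-1299.5) + 1·(-285.8) + 1·(-1559.7)] − [1·(-2877.4)]
= -267.6 kJ/mol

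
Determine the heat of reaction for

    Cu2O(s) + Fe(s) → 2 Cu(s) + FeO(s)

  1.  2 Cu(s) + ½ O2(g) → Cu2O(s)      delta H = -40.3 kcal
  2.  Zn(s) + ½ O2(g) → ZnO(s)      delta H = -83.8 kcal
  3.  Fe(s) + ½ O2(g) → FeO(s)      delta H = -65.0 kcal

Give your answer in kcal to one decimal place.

eq. 1 reversed (Cu2O(s) must end up as a reactant): +40.3 kcal
eq. 2: not needed (Zn(s) appears nowhere else).
eq. 3 as written (FeO(s) already on the product side): -65.0 kcal
By Hess's law, delta H = (+40.3) + (-65.0) = -24.7 kcal

delta H = -24.7 kcal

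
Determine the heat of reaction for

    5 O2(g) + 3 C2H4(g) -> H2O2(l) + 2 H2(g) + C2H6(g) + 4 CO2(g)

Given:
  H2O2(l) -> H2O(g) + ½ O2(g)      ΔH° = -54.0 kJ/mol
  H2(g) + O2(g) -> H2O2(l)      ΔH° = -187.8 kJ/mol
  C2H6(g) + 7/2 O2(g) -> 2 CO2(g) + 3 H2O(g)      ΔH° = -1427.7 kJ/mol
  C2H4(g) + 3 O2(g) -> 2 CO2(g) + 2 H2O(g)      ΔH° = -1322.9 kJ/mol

equation 1 reversed and × 3: (-3)·(-54.0) = +162.0 kJ/mol
equation 2 reversed and × 2: (-2)·(-187.8) = +375.6 kJ/mol
equation 3 reversed: +1427.7 kJ/mol
equation 4 × 3: (3)·(-1322.9) = -3968.7 kJ/mol
ΔH° = (+162.0) + (+375.6) + (+1427.7) + (-3968.7) = -2003.4 kJ/mol

ΔH° = -2003.4 kJ/mol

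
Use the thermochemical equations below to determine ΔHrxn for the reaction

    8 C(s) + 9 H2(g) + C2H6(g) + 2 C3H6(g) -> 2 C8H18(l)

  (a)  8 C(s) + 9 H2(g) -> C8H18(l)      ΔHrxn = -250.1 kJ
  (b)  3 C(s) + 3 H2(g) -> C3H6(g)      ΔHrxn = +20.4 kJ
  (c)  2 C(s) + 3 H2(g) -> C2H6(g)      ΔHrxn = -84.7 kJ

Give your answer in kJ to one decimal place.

(a) × 2 (×2 to match 2 C8H18(l) in the target): (2)·(-250.1) = -500.2 kJ
(b) reversed and × 2 (C3H6(g) must end up as a reactant; ×2 to match 2 C3H6(g) in the target): (-2)·(+20.4) = -40.8 kJ
(c) reversed (C2H6(g) must end up as a reactant): +84.7 kJ
Since enthalpy is a state function, ΔHrxn = (-500.2) + (-40.8) + (+84.7) = -456.3 kJ

ΔHrxn = -456.3 kJ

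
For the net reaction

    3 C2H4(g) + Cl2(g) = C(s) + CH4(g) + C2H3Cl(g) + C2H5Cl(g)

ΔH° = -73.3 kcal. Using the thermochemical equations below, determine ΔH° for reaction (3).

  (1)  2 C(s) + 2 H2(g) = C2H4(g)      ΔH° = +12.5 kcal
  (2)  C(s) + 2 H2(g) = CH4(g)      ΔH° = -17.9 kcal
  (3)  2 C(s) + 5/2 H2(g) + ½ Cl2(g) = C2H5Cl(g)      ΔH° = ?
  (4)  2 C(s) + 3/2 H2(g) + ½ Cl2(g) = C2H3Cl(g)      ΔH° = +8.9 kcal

(1) reversed and × 3 (C2H4(g) must end up as a reactant; ×3 to match 3 C2H4(g) in the target): (-3)·(+12.5) = -37.5 kcal
(2) as written (CH4(g) already on the product side): -17.9 kcal
(3) as written (C2H5Cl(g) already on the product side): contributes x
(4) as written (C2H3Cl(g) already on the product side): +8.9 kcal
-73.3 = (-37.5) + (-17.9) + (+8.9) + x
x = (-73.3 − (-46.5)) / (1) = -26.8 kcal

ΔH° = -26.8 kcal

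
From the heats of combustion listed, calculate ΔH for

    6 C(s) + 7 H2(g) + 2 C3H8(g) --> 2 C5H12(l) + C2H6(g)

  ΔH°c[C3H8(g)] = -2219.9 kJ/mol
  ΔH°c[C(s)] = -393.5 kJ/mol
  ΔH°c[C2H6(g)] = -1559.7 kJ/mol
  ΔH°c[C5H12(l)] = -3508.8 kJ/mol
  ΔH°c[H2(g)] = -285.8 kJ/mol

ΔH = -224.1 kJ/mol

Using ΔH = Σ nΔHc°(reactants) − Σ nΔHc°(products):
= [6·(-393.5) + 7·(-285.8) + 2·(-2219.9)] − [2·(-3508.8) + 1·(-1559.7)]
= -224.1 kJ/mol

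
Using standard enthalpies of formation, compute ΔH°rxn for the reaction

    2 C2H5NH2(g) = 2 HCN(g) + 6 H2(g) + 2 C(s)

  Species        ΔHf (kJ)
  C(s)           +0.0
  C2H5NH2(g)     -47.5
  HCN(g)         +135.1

ΔH°rxn = 365.2 kJ

ΔH°rxn = Σ nΔHf°(products) − Σ nΔHf°(reactants).
Products: 2·(+135.1) + 6·(+0.0) + 2·(+0.0) = +270.2
Reactants: 2·(-47.5) = -95.0
ΔH°rxn = (+270.2) − (-95.0) = 365.2 kJ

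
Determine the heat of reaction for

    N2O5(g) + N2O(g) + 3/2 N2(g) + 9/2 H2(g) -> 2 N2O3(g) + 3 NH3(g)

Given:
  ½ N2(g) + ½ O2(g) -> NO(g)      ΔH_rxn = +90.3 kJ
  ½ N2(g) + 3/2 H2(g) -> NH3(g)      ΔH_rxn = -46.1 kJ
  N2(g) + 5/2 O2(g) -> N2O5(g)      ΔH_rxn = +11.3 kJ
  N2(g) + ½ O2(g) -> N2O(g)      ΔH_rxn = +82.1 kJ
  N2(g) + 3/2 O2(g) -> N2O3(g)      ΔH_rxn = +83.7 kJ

ΔH_rxn = -64.3 kJ

equation 1: not needed.
equation 2 × 3: (3)·(-46.1) = -138.3 kJ
equation 3 reversed: -11.3 kJ
equation 4 reversed: -82.1 kJ
equation 5 × 2: (2)·(+83.7) = +167.4 kJ
Combining the equations, ΔH_rxn = (3)·(-46.1) + (-1)·(+11.3) + (-1)·(+82.1) + (2)·(+83.7) = -64.3 kJ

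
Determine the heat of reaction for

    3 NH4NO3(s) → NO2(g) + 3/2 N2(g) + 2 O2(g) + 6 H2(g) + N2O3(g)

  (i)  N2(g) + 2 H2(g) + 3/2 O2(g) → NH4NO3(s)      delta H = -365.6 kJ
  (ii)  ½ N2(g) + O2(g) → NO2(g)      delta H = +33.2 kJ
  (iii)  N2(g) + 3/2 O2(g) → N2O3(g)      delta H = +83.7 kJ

delta H = 1213.7 kJ

(i) reversed and × 3: (-3)·(-365.6) = +1096.8 kJ
(ii) as written: +33.2 kJ
(iii) as written: +83.7 kJ
delta H = (-3)·(-365.6) + (1)·(+33.2) + (1)·(+83.7) = 1213.7 kJ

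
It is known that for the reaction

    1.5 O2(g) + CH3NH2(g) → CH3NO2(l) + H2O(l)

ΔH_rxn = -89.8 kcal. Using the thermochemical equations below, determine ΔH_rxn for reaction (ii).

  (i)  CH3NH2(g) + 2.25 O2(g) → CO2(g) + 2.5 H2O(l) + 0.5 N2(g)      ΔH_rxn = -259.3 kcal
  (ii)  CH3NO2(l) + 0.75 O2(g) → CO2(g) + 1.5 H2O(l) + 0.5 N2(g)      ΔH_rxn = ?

(i) as written (CH3NH2(g) already on the reactant side): -259.3 kcal
(ii) reversed (reverse to put CH3NO2(l) on the product side): contributes −x
-89.8 = (-259.3) − x
x = (-89.8 − (-259.3)) / (-1) = -169.5 kcal

ΔH_rxn = -169.5 kcal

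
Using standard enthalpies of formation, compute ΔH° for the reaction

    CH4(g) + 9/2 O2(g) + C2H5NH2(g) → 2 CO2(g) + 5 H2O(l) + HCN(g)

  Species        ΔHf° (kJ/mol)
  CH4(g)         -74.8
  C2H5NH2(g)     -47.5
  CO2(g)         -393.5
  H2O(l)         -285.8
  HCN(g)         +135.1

ΔH° = -1958.6 kJ/mol

ΔH°rxn = Σ nΔHf°(products) − Σ nΔHf°(reactants).
Products: 2·(-393.5) + 5·(-285.8) + 1·(+135.1) = -2080.9
Reactants: 1·(-74.8) + 9/2·(+0.0) + 1·(-47.5) = -122.3
ΔH° = (-2080.9) − (-122.3) = -1958.6 kJ/mol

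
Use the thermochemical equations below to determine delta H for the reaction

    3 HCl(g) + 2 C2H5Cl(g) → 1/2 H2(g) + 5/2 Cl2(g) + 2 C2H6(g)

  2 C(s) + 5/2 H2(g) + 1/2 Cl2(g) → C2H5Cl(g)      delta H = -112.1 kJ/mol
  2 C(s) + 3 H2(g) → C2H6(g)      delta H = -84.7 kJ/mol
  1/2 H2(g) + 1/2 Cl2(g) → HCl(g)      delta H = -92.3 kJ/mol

delta H = 331.7 kJ/mol

equation 1 reversed and × 2 (C2H5Cl(g) must end up as a reactant; scale by 2 for the 2 C2H5Cl(g)): (-2)·(-112.1) = +224.2 kJ/mol
equation 2 × 2 (×2 to match 2 C2H6(g) in the target): (2)·(-84.7) = -169.4 kJ/mol
equation 3 reversed and × 3 (reverse to put HCl(g) on the reactant side; ×3 to match 3 HCl(g) in the target): (-3)·(-92.3) = +276.9 kJ/mol
delta H = (+224.2) + (-169.4) + (+276.9) = 331.7 kJ/mol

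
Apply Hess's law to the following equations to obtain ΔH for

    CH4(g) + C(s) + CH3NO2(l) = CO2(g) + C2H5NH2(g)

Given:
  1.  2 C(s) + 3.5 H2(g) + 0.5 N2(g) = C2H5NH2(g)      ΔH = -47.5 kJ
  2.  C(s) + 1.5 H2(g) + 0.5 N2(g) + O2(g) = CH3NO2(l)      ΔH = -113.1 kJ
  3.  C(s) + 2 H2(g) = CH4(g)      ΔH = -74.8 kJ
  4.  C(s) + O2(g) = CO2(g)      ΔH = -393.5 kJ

eq. 1 as written (C2H5NH2(g) already on the product side): -47.5 kJ
eq. 2 reversed (CH3NO2(l) must end up as a reactant): +113.1 kJ
eq. 3 reversed (CH4(g) must end up as a reactant): +74.8 kJ
eq. 4 as written (CO2(g) already on the product side): -393.5 kJ
ΔH = (-47.5) + (+113.1) + (+74.8) + (-393.5) = -253.1 kJ

ΔH = -253.1 kJ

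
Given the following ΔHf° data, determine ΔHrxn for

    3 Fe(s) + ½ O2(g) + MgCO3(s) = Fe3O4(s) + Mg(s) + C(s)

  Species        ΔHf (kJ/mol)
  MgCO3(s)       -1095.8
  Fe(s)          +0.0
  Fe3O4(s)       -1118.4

Products: 1·(-1118.4) + 1·(+0.0) + 1·(+0.0) = -1118.4
Reactants: 3·(+0.0) + 1/2·(+0.0) + 1·(-1095.8) = -1095.8
ΔHrxn = (-1118.4) − (-1095.8) = -22.6 kJ/mol

ΔHrxn = -22.6 kJ/mol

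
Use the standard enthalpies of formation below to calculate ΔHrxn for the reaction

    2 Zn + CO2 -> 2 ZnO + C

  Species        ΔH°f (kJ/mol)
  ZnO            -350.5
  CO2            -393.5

Products: 2·(-350.5) + 1·(+0.0) = -701.0
Reactants: 2·(+0.0) + 1·(-393.5) = -393.5
ΔHrxn = (-701.0) − (-393.5) = -307.5 kJ/mol

ΔHrxn = -307.5 kJ/mol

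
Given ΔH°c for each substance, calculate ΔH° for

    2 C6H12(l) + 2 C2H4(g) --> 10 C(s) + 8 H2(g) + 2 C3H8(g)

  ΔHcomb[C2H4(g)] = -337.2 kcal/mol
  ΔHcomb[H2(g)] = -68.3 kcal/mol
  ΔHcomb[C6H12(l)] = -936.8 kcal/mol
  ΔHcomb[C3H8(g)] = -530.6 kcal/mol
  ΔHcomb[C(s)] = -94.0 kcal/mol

ΔH° = -0.4 kcal/mol

Using ΔH = Σ nΔHc°(reactants) − Σ nΔHc°(products):
= [2·(-936.8) + 2·(-337.2)] − [10·(-94.0) + 8·(-68.3) + 2·(-530.6)]
= -0.4 kcal/mol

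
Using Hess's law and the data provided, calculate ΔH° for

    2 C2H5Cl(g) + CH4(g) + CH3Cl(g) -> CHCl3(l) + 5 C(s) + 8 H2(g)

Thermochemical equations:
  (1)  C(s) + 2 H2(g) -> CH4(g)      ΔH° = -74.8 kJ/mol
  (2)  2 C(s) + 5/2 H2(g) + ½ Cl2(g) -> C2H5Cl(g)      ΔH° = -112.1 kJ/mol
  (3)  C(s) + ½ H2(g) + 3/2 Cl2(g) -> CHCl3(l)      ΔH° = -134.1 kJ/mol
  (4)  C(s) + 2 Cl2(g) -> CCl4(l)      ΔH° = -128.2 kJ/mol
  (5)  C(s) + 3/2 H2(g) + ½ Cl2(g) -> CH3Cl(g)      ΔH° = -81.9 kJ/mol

ΔH° = 246.8 kJ/mol

(1) reversed: +74.8 kJ/mol
(2) reversed and × 2: (-2)·(-112.1) = +224.2 kJ/mol
(3) as written: -134.1 kJ/mol
(4): not needed.
(5) reversed: +81.9 kJ/mol
By Hess's law, ΔH° = (-1)·(-74.8) + (-2)·(-112.1) + (1)·(-134.1) + (-1)·(-81.9) = 246.8 kJ/mol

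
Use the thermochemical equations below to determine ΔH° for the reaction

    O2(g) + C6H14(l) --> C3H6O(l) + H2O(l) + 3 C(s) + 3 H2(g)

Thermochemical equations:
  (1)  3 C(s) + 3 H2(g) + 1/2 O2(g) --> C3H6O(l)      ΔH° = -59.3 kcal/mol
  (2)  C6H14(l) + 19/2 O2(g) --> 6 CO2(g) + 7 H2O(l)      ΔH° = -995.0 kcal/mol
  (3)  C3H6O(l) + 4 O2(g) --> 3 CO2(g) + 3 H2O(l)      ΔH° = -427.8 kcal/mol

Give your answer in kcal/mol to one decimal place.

(1) reversed: +59.3 kcal/mol
(2) as written: -995.0 kcal/mol
(3) reversed and × 2: (-2)·(-427.8) = +855.6 kcal/mol
ΔH° = (+59.3) + (-995.0) + (+855.6) = -80.1 kcal/mol

ΔH° = -80.1 kcal/mol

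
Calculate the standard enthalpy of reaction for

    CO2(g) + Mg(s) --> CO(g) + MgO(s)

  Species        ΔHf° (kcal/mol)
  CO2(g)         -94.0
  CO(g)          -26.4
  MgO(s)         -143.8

ΔH_rxn = -76.2 kcal/mol

Products: 1·(-26.4) + 1·(-143.8) = -170.2
Reactants: 1·(-94.0) + 1·(+0.0) = -94.0
ΔH_rxn = (-170.2) − (-94.0) = -76.2 kcal/mol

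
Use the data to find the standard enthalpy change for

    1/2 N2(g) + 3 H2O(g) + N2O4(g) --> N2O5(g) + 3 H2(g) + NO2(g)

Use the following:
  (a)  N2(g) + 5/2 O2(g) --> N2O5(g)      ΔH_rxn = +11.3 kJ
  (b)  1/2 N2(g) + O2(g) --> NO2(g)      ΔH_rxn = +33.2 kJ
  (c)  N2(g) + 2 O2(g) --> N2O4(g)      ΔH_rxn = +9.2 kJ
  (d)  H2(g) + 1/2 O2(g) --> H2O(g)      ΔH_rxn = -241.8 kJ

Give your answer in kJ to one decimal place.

(a) as written: +11.3 kJ
(b) as written: +33.2 kJ
(c) reversed: -9.2 kJ
(d) reversed and × 3: (-3)·(-241.8) = +725.4 kJ
ΔH_rxn = (+11.3) + (+33.2) + (-9.2) + (+725.4) = 760.7 kJ

ΔH_rxn = 760.7 kJ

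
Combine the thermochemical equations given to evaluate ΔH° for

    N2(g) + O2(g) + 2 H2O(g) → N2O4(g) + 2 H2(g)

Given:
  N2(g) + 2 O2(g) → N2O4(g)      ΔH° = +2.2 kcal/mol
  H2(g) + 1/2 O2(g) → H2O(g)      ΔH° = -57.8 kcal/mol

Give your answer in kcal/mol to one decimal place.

ΔH° = 117.8 kcal/mol

equation 1 as written: +2.2 kcal/mol
equation 2 reversed and × 2: (-2)·(-57.8) = +115.6 kcal/mol
ΔH° = (+2.2) + (+115.6) = 117.8 kcal/mol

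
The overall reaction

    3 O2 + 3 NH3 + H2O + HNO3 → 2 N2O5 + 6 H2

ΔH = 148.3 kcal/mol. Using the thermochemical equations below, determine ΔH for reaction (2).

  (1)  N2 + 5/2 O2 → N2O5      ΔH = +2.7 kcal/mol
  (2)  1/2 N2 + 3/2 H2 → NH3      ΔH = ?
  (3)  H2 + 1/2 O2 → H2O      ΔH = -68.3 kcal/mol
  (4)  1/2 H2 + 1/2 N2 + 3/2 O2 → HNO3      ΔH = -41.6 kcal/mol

ΔH = -11.0 kcal/mol

(1) × 2 (scale by 2 for the 2 N2O5): (2)·(+2.7) = +5.4 kcal/mol
(2) reversed and × 3 (reverse to put NH3 on the reactant side; ×3 to match 3 NH3 in the target): contributes −3·x
(3) reversed (reverse to put H2O on the reactant side): +68.3 kcal/mol
(4) reversed (HNO3 must end up as a reactant): +41.6 kcal/mol
+148.3 = (+5.4) + (+68.3) + (+41.6) − 3·x
x = (+148.3 − (+115.3)) / (-3) = -11.0 kcal/mol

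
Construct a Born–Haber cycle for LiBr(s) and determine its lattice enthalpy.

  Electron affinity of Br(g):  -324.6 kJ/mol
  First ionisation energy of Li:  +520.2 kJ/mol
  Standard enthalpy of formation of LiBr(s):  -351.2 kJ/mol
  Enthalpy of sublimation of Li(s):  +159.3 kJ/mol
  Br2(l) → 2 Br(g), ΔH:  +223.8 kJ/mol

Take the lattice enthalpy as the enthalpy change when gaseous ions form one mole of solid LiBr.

U = -818.0 kJ/mol

ΔHf° = 1·ΔHsub + 1·(ΣIE) + 1/2·D(Br2) + 1·EA + U
-351.2 = 1·(+159.3) + 1·(+520.2) + 1/2·(+223.8) + 1·(-324.6) + U
U = -351.2 − (+466.8) = -818.0 kJ/mol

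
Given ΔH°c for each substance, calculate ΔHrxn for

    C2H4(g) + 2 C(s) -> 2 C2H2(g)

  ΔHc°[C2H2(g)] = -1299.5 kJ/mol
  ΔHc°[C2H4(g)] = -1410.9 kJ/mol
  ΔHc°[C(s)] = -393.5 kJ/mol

Using ΔH = Σ nΔHc°(reactants) − Σ nΔHc°(products):
= [1·(-1410.9) + 2·(-393.5)] − [2·(-1299.5)]
= 401.1 kJ/mol

ΔHrxn = 401.1 kJ/mol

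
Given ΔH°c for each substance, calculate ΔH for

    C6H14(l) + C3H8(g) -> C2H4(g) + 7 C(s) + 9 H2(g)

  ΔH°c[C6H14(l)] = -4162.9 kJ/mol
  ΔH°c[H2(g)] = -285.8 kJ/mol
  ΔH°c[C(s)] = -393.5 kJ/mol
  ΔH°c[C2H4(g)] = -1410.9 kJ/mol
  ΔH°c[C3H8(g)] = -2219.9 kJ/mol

With combustion enthalpies, reactants minus products:
= [1·(-4162.9) + 1·(-2219.9)] − [1·(-1410.9) + 7·(-393.5) + 9·(-285.8)]
= 354.8 kJ/mol

ΔH = 354.8 kJ/mol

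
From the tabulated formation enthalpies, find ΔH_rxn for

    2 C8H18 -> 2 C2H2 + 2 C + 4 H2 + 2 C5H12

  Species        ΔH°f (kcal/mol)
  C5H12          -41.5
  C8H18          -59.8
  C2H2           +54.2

Products: 2·(+54.2) + 2·(+0.0) + 4·(+0.0) + 2·(-41.5) = +25.4
Reactants: 2·(-59.8) = -119.6
ΔH_rxn = (+25.4) − (-119.6) = 145.0 kcal/mol

ΔH_rxn = 145.0 kcal/mol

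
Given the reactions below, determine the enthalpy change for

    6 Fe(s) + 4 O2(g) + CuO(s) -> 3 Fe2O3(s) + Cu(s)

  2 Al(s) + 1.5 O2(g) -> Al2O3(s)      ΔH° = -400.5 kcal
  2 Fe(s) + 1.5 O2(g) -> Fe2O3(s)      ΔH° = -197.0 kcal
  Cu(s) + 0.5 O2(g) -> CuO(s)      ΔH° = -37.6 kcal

ΔH° = -553.4 kcal

equation 1: not needed (Al(s) appears nowhere else).
equation 2 × 3 (×3 to match 3 Fe2O3(s) in the target): (3)·(-197.0) = -591.0 kcal
equation 3 reversed (CuO(s) must end up as a reactant): +37.6 kcal
ΔH° = (-591.0) + (+37.6) = -553.4 kcal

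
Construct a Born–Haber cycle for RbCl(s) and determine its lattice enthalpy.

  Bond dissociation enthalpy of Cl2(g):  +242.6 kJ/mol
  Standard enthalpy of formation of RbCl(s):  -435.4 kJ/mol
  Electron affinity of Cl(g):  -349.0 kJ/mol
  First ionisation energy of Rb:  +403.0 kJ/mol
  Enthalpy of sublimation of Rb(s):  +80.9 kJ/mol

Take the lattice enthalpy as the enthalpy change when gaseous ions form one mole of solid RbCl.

U = -691.6 kJ/mol

ΔHf° = 1·ΔHsub + 1·(ΣIE) + 1/2·D(Cl2) + 1·EA + U
-435.4 = 1·(+80.9) + 1·(+403.0) + 1/2·(+242.6) + 1·(-349.0) + U
U = -435.4 − (+256.2) = -691.6 kJ/mol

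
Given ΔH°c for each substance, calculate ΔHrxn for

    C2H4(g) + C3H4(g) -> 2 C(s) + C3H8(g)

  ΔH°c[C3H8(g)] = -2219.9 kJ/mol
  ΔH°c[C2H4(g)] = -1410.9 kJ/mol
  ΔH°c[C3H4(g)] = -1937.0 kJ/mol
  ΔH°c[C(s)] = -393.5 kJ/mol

With combustion enthalpies, reactants minus products:
= [1·(-1410.9) + 1·(-1937.0)] − [2·(-393.5) + 1·(-2219.9)]
= -341.0 kJ/mol

ΔHrxn = -341.0 kJ/mol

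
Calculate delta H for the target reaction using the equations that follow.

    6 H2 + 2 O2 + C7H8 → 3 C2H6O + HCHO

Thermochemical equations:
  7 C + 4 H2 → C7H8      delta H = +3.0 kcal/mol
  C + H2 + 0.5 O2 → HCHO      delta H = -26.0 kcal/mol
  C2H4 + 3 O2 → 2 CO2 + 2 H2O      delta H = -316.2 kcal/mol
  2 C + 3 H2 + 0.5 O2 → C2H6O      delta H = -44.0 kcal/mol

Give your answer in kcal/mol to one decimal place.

equation 1 reversed: -3.0 kcal/mol
equation 2 as written: -26.0 kcal/mol
equation 3: not needed.
equation 4 × 3: (3)·(-44.0) = -132.0 kcal/mol
Since enthalpy is a state function, delta H = (-1)·(+3.0) + (1)·(-26.0) + (3)·(-44.0) = -161.0 kcal/mol

delta H = -161.0 kcal/mol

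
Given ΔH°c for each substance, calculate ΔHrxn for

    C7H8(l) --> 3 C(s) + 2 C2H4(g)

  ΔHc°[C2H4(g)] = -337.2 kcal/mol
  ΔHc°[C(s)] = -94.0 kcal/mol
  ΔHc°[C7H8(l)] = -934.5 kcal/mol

ΔHrxn = 21.9 kcal/mol

Using ΔH = Σ nΔHc°(reactants) − Σ nΔHc°(products):
= [1·(-934.5)] − [3·(-94.0) + 2·(-337.2)]
= 21.9 kcal/mol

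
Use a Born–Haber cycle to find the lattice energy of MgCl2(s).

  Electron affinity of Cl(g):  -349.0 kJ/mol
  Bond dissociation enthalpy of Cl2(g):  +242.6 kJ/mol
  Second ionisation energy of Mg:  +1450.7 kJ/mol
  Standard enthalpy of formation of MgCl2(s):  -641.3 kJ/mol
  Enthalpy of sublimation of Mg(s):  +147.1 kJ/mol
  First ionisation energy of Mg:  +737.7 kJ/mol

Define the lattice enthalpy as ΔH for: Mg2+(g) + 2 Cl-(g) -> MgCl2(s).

ΔHf° = 1·ΔHsub + 1·(ΣIE) + 1·D(Cl2) + 2·EA + U
-641.3 = 1·(+147.1) + 1·(+2188.4) + 1·(+242.6) + 2·(-349.0) + U
U = -641.3 − (+1880.1) = -2521.4 kJ/mol

U = -2521.4 kJ/mol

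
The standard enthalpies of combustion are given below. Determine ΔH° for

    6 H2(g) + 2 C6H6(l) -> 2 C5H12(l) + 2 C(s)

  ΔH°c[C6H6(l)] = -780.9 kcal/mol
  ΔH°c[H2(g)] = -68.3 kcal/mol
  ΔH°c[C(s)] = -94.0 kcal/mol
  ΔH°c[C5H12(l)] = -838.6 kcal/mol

Using ΔH = Σ nΔHc°(reactants) − Σ nΔHc°(products):
= [6·(-68.3) + 2·(-780.9)] − [2·(-838.6) + 2·(-94.0)]
= -106.4 kcal/mol

ΔH° = -106.4 kcal/mol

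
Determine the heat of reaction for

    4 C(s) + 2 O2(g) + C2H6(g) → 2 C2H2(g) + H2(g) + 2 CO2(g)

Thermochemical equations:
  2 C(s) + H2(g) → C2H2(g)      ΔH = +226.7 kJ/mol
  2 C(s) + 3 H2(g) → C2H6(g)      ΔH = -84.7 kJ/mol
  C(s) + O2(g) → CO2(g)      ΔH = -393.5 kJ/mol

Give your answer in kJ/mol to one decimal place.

ΔH = -248.9 kJ/mol

equation 1 × 2: (2)·(+226.7) = +453.4 kJ/mol
equation 2 reversed: +84.7 kJ/mol
equation 3 × 2: (2)·(-393.5) = -787.0 kJ/mol
Combining the equations, ΔH = (2)·(+226.7) + (-1)·(-84.7) + (2)·(-393.5) = -248.9 kJ/mol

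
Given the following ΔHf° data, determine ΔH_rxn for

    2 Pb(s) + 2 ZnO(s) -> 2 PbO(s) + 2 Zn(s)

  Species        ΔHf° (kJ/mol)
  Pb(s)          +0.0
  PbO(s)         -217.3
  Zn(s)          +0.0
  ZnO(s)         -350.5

ΔH°rxn = Σ nΔHf°(products) − Σ nΔHf°(reactants).
Products: 2·(-217.3) + 2·(+0.0) = -434.6
Reactants: 2·(+0.0) + 2·(-350.5) = -701.0
ΔH_rxn = (-434.6) − (-701.0) = 266.4 kJ/mol

ΔH_rxn = 266.4 kJ/mol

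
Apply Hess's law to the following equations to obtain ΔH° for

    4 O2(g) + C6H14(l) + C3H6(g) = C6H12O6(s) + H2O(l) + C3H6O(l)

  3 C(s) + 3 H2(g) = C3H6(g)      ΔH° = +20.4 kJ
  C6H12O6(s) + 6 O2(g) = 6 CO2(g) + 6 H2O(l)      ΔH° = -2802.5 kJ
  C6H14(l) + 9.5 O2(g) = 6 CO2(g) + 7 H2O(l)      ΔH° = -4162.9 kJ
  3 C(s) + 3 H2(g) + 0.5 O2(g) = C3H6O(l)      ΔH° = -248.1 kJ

equation 1 reversed (C3H6(g) must end up as a reactant): -20.4 kJ
equation 2 reversed (reverse to put C6H12O6(s) on the product side): +2802.5 kJ
equation 3 as written (C6H14(l) already on the reactant side): -4162.9 kJ
equation 4 as written (C3H6O(l) already on the product side): -248.1 kJ
ΔH° = (-1)·(+20.4) + (-1)·(-2802.5) + (1)·(-4162.9) + (1)·(-248.1) = -1628.9 kJ

ΔH° = -1628.9 kJ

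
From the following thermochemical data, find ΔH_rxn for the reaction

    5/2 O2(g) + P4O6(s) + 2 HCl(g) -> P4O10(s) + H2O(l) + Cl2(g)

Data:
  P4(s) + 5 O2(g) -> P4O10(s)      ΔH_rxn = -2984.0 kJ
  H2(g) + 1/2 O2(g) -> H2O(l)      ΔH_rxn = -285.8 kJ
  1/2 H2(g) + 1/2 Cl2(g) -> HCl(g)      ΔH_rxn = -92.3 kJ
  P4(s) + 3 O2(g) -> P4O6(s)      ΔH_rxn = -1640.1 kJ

ΔH_rxn = -1445.1 kJ

equation 1 as written (P4O10(s) already on the product side): -2984.0 kJ
equation 2 as written (H2O(l) already on the product side): -285.8 kJ
equation 3 reversed and × 2 (HCl(g) must end up as a reactant; scale by 2 for the 2 HCl(g)): (-2)·(-92.3) = +184.6 kJ
equation 4 reversed (reverse to put P4O6(s) on the reactant side): +1640.1 kJ
Summing the manipulated equations, ΔH_rxn = (1)·(-2984.0) + (1)·(-285.8) + (-2)·(-92.3) + (-1)·(-1640.1) = -1445.1 kJ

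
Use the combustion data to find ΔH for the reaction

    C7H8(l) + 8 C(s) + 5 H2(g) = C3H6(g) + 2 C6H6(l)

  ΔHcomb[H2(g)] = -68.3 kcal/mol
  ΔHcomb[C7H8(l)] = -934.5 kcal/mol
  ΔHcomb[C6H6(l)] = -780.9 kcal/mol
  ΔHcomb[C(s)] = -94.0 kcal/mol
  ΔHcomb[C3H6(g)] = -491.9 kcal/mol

Using ΔH = Σ nΔHc°(reactants) − Σ nΔHc°(products):
= [1·(-934.5) + 8·(-94.0) + 5·(-68.3)] − [1·(-491.9) + 2·(-780.9)]
= 25.7 kcal/mol

ΔH = 25.7 kcal/mol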